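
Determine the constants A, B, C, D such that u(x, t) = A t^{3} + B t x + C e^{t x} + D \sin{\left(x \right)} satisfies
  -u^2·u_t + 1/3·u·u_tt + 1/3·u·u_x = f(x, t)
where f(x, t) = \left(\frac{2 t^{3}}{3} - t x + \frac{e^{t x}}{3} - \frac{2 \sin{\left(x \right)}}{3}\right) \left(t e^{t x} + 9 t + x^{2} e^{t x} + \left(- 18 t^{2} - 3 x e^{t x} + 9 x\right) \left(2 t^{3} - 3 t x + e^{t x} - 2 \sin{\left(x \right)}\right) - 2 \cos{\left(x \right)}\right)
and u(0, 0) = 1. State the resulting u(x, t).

Answer: u(x, t) = 2 t^{3} - 3 t x + e^{t x} - 2 \sin{\left(x \right)}

Derivation:
Substitute the ansatz u = A t^{3} + B t x + C e^{t x} + D \sin{\left(x \right)} into the left-hand side.
Derivatives of the ansatz:
  u_t = 3 A t^{2} + B x + C x e^{t x}
  u_tt = 6 A t + C x^{2} e^{t x}
  u_x = B t + C t e^{t x} + D \cos{\left(x \right)}
Term by term:
  -u^2·u_t = - 3 A^{3} t^{8} - 7 A^{2} B t^{6} x - A^{2} C t^{6} x e^{t x} - 6 A^{2} C t^{5} e^{t x} - 6 A^{2} D t^{5} \sin{\left(x \right)} - 5 A B^{2} t^{4} x^{2} - 2 A B C t^{4} x^{2} e^{t x} - 8 A B C t^{3} x e^{t x} - 8 A B D t^{3} x \sin{\left(x \right)} - 2 A C^{2} t^{3} x e^{2 t x} - 3 A C^{2} t^{2} e^{2 t x} - 2 A C D t^{3} x e^{t x} \sin{\left(x \right)} - 6 A C D t^{2} e^{t x} \sin{\left(x \right)} - 3 A D^{2} t^{2} \sin^{2}{\left(x \right)} - B^{3} t^{2} x^{3} - B^{2} C t^{2} x^{3} e^{t x} - 2 B^{2} C t x^{2} e^{t x} - 2 B^{2} D t x^{2} \sin{\left(x \right)} - 2 B C^{2} t x^{2} e^{2 t x} - B C^{2} x e^{2 t x} - 2 B C D t x^{2} e^{t x} \sin{\left(x \right)} - 2 B C D x e^{t x} \sin{\left(x \right)} - B D^{2} x \sin^{2}{\left(x \right)} - C^{3} x e^{3 t x} - 2 C^{2} D x e^{2 t x} \sin{\left(x \right)} - C D^{2} x e^{t x} \sin^{2}{\left(x \right)}
  1/3·u·u_tt = 2 A^{2} t^{4} + 2 A B t^{2} x + \frac{A C t^{3} x^{2} e^{t x}}{3} + 2 A C t e^{t x} + 2 A D t \sin{\left(x \right)} + \frac{B C t x^{3} e^{t x}}{3} + \frac{C^{2} x^{2} e^{2 t x}}{3} + \frac{C D x^{2} e^{t x} \sin{\left(x \right)}}{3}
  1/3·u·u_x = \frac{A B t^{4}}{3} + \frac{A C t^{4} e^{t x}}{3} + \frac{A D t^{3} \cos{\left(x \right)}}{3} + \frac{B^{2} t^{2} x}{3} + \frac{B C t^{2} x e^{t x}}{3} + \frac{B C t e^{t x}}{3} + \frac{B D t x \cos{\left(x \right)}}{3} + \frac{B D t \sin{\left(x \right)}}{3} + \frac{C^{2} t e^{2 t x}}{3} + \frac{C D t e^{t x} \sin{\left(x \right)}}{3} + \frac{C D e^{t x} \cos{\left(x \right)}}{3} + \frac{D^{2} \sin{\left(x \right)} \cos{\left(x \right)}}{3}
Sum these and collect like terms in the independent variables.
This must equal f(x, t) identically; expanded, f = - 24 t^{8} - 4 t^{6} x e^{t x} + 84 t^{6} x - 24 t^{5} e^{t x} + 48 t^{5} \sin{\left(x \right)} + 12 t^{4} x^{2} e^{t x} - 90 t^{4} x^{2} + \frac{2 t^{4} e^{t x}}{3} + 6 t^{4} + \frac{2 t^{3} x^{2} e^{t x}}{3} - 4 t^{3} x e^{2 t x} + 8 t^{3} x e^{t x} \sin{\left(x \right)} + 48 t^{3} x e^{t x} - 96 t^{3} x \sin{\left(x \right)} - \frac{4 t^{3} \cos{\left(x \right)}}{3} - 9 t^{2} x^{3} e^{t x} + 27 t^{2} x^{3} - t^{2} x e^{t x} - 9 t^{2} x - 6 t^{2} e^{2 t x} + 24 t^{2} e^{t x} \sin{\left(x \right)} - 24 t^{2} \sin^{2}{\left(x \right)} - t x^{3} e^{t x} + 6 t x^{2} e^{2 t x} - 12 t x^{2} e^{t x} \sin{\left(x \right)} - 18 t x^{2} e^{t x} + 36 t x^{2} \sin{\left(x \right)} + 2 t x \cos{\left(x \right)} + \frac{t e^{2 t x}}{3} - \frac{2 t e^{t x} \sin{\left(x \right)}}{3} + 3 t e^{t x} - 6 t \sin{\left(x \right)} + \frac{x^{2} e^{2 t x}}{3} - \frac{2 x^{2} e^{t x} \sin{\left(x \right)}}{3} - x e^{3 t x} + 4 x e^{2 t x} \sin{\left(x \right)} + 3 x e^{2 t x} - 4 x e^{t x} \sin^{2}{\left(x \right)} - 12 x e^{t x} \sin{\left(x \right)} + 12 x \sin^{2}{\left(x \right)} - \frac{2 e^{t x} \cos{\left(x \right)}}{3} + \frac{4 \sin{\left(x \right)} \cos{\left(x \right)}}{3}.
Matching coefficients of the independent functions:
(each divided by its leading coefficient; functions giving the same equation are listed together)
  [t^{4}]:  A^{2} + \frac{A B}{6} - 3 = 0
  [t^{8}]:  A^{3} - 8 = 0
  [t e^{t x}]:  A C + \frac{B C}{6} - \frac{3}{2} = 0
  [t e^{2 t x}, x^{2} e^{2 t x}]:  C^{2} - 1 = 0
  [t \sin{\left(x \right)}]:  A D + \frac{B D}{6} + 3 = 0
  [t^{2} x]:  A B + \frac{B^{2}}{6} + \frac{9}{2} = 0
  [t^{2} x^{3}]:  B^{3} + 27 = 0
  [t^{2} e^{2 t x}, t^{3} x e^{2 t x}]:  A C^{2} - 2 = 0
  [t^{2} \sin^{2}{\left(x \right)}]:  A D^{2} - 8 = 0
  [t^{3} \cos{\left(x \right)}]:  A D + 4 = 0
  [t^{4} x^{2}]:  A B^{2} - 18 = 0
  [t^{4} e^{t x}, t^{3} x^{2} e^{t x}]:  A C - 2 = 0
  [t^{5} e^{t x}, t^{6} x e^{t x}]:  A^{2} C - 4 = 0
  [t^{5} \sin{\left(x \right)}]:  A^{2} D + 8 = 0
  [t^{6} x]:  A^{2} B + 12 = 0
  [x e^{2 t x}, t x^{2} e^{2 t x}]:  B C^{2} + 3 = 0
  [x e^{3 t x}]:  C^{3} - 1 = 0
  [x \sin^{2}{\left(x \right)}]:  B D^{2} + 12 = 0
  [e^{t x} \cos{\left(x \right)}, t e^{t x} \sin{\left(x \right)}, x^{2} e^{t x} \sin{\left(x \right)}]:  C D + 2 = 0
  [\sin{\left(x \right)} \cos{\left(x \right)}]:  D^{2} - 4 = 0
  [t x \cos{\left(x \right)}]:  B D - 6 = 0
  [t x^{2} e^{t x}, t^{2} x^{3} e^{t x}]:  B^{2} C - 9 = 0
  [t x^{2} \sin{\left(x \right)}]:  B^{2} D + 18 = 0
  [t x^{3} e^{t x}, t^{2} x e^{t x}]:  B C + 3 = 0
  [t^{2} e^{t x} \sin{\left(x \right)}, t^{3} x e^{t x} \sin{\left(x \right)}]:  A C D + 4 = 0
  [t^{3} x e^{t x}, t^{4} x^{2} e^{t x}]:  A B C + 6 = 0
  [t^{3} x \sin{\left(x \right)}]:  A B D - 12 = 0
  [x e^{t x} \sin{\left(x \right)}, t x^{2} e^{t x} \sin{\left(x \right)}]:  B C D - 6 = 0
  [x e^{t x} \sin^{2}{\left(x \right)}]:  C D^{2} - 4 = 0
  [x e^{2 t x} \sin{\left(x \right)}]:  C^{2} D + 2 = 0
Solving: A = 2, B = -3, C = 1, D = -2.
Check against the point condition:
  u(0, 0) = 1  ⟹  C = 1  ✓
Hence u(x, t) = 2 t^{3} - 3 t x + e^{t x} - 2 \sin{\left(x \right)}.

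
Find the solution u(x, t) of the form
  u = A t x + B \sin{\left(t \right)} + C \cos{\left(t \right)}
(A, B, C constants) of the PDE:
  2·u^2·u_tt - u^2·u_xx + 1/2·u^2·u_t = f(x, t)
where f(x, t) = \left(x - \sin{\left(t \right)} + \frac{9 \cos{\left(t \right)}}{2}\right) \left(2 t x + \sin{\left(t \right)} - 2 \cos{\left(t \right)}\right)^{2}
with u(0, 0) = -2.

Answer: u(x, t) = 2 t x + \sin{\left(t \right)} - 2 \cos{\left(t \right)}

Derivation:
Substitute the ansatz u = A t x + B \sin{\left(t \right)} + C \cos{\left(t \right)} into the left-hand side.
Derivatives of the ansatz:
  u_tt = - B \sin{\left(t \right)} - C \cos{\left(t \right)}
  u_xx = 0
  u_t = A x + B \cos{\left(t \right)} - C \sin{\left(t \right)}
Term by term:
  2·u^2·u_tt = - 2 A^{2} B t^{2} x^{2} \sin{\left(t \right)} - 2 A^{2} C t^{2} x^{2} \cos{\left(t \right)} - 4 A B^{2} t x \sin^{2}{\left(t \right)} - 8 A B C t x \sin{\left(t \right)} \cos{\left(t \right)} - 4 A C^{2} t x \cos^{2}{\left(t \right)} - 2 B^{3} \sin^{3}{\left(t \right)} - 6 B^{2} C \sin^{2}{\left(t \right)} \cos{\left(t \right)} - 6 B C^{2} \sin{\left(t \right)} \cos^{2}{\left(t \right)} - 2 C^{3} \cos^{3}{\left(t \right)}
  -u^2·u_xx = 0
  1/2·u^2·u_t = \frac{A^{3} t^{2} x^{3}}{2} + \frac{A^{2} B t^{2} x^{2} \cos{\left(t \right)}}{2} + A^{2} B t x^{2} \sin{\left(t \right)} - \frac{A^{2} C t^{2} x^{2} \sin{\left(t \right)}}{2} + A^{2} C t x^{2} \cos{\left(t \right)} + A B^{2} t x \sin{\left(t \right)} \cos{\left(t \right)} + \frac{A B^{2} x \sin^{2}{\left(t \right)}}{2} - A B C t x \sin^{2}{\left(t \right)} + A B C t x \cos^{2}{\left(t \right)} + A B C x \sin{\left(t \right)} \cos{\left(t \right)} - A C^{2} t x \sin{\left(t \right)} \cos{\left(t \right)} + \frac{A C^{2} x \cos^{2}{\left(t \right)}}{2} + \frac{B^{3} \sin^{2}{\left(t \right)} \cos{\left(t \right)}}{2} - \frac{B^{2} C \sin^{3}{\left(t \right)}}{2} + B^{2} C \sin{\left(t \right)} \cos^{2}{\left(t \right)} - B C^{2} \sin^{2}{\left(t \right)} \cos{\left(t \right)} + \frac{B C^{2} \cos^{3}{\left(t \right)}}{2} - \frac{C^{3} \sin{\left(t \right)} \cos^{2}{\left(t \right)}}{2}
Sum these and collect like terms in the independent variables.
This must equal f(x, t) identically; expanded, f = 4 t^{2} x^{3} - 4 t^{2} x^{2} \sin{\left(t \right)} + 18 t^{2} x^{2} \cos{\left(t \right)} + 4 t x^{2} \sin{\left(t \right)} - 8 t x^{2} \cos{\left(t \right)} - 4 t x \sin^{2}{\left(t \right)} + 26 t x \sin{\left(t \right)} \cos{\left(t \right)} - 36 t x \cos^{2}{\left(t \right)} + x \sin^{2}{\left(t \right)} - 4 x \sin{\left(t \right)} \cos{\left(t \right)} + 4 x \cos^{2}{\left(t \right)} - \sin^{3}{\left(t \right)} + \frac{17 \sin^{2}{\left(t \right)} \cos{\left(t \right)}}{2} - 22 \sin{\left(t \right)} \cos^{2}{\left(t \right)} + 18 \cos^{3}{\left(t \right)}.
Matching coefficients of the independent functions:
(each divided by its leading coefficient; functions giving the same equation are listed together)
  [t^{2} x^{3}]:  A^{3} - 8 = 0
  [x \sin^{2}{\left(t \right)}]:  A B^{2} - 2 = 0
  [x \cos^{2}{\left(t \right)}]:  A C^{2} - 8 = 0
  [\sin{\left(t \right)} \cos^{2}{\left(t \right)}]:  B^{2} C - 6 B C^{2} - \frac{C^{3}}{2} + 22 = 0
  [\sin^{2}{\left(t \right)} \cos{\left(t \right)}]:  B^{3} - 12 B^{2} C - 2 B C^{2} - 17 = 0
  [t x \sin^{2}{\left(t \right)}]:  A B^{2} + \frac{A B C}{4} - 1 = 0
  [t x \cos^{2}{\left(t \right)}]:  A B C - 4 A C^{2} + 36 = 0
  [t x^{2} \sin{\left(t \right)}]:  A^{2} B - 4 = 0
  [t x^{2} \cos{\left(t \right)}]:  A^{2} C + 8 = 0
  [t^{2} x^{2} \sin{\left(t \right)}]:  A^{2} B + \frac{A^{2} C}{4} - 2 = 0
  [t^{2} x^{2} \cos{\left(t \right)}]:  A^{2} B - 4 A^{2} C - 36 = 0
  [x \sin{\left(t \right)} \cos{\left(t \right)}]:  A B C + 4 = 0
  [t x \sin{\left(t \right)} \cos{\left(t \right)}]:  A B^{2} - 8 A B C - A C^{2} - 26 = 0
  [\sin^{3}{\left(t \right)}]:  B^{3} + \frac{B^{2} C}{4} - \frac{1}{2} = 0
  [\cos^{3}{\left(t \right)}]:  B C^{2} - 4 C^{3} - 36 = 0
Solving: A = 2, B = 1, C = -2.
Check against the point condition:
  u(0, 0) = -2  ⟹  C = -2  ✓
Hence u(x, t) = 2 t x + \sin{\left(t \right)} - 2 \cos{\left(t \right)}.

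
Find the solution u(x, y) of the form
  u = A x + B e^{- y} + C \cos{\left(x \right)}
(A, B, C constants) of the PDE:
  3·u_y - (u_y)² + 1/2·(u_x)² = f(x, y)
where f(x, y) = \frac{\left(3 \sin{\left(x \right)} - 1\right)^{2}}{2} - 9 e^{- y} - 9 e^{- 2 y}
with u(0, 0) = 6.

Substitute the ansatz u = A x + B e^{- y} + C \cos{\left(x \right)} into the left-hand side.
Derivatives of the ansatz:
  u_y = - B e^{- y}
  u_x = A - C \sin{\left(x \right)}
Term by term:
  3·u_y = - 3 B e^{- y}
  -(u_y)² = - B^{2} e^{- 2 y}
  1/2·(u_x)² = \frac{A^{2}}{2} - A C \sin{\left(x \right)} + \frac{C^{2} \sin^{2}{\left(x \right)}}{2}
So the left-hand side equals
  \frac{A^{2}}{2} - A C \sin{\left(x \right)} - B^{2} e^{- 2 y} - 3 B e^{- y} + \frac{C^{2} \sin^{2}{\left(x \right)}}{2}
This must equal f(x, y) identically; expanded, f = \frac{9 \sin^{2}{\left(x \right)}}{2} - 3 \sin{\left(x \right)} + \frac{1}{2} - 9 e^{- y} - 9 e^{- 2 y}.
Matching coefficients of the independent functions:
  [constant term]:  \frac{A^{2}}{2} = \frac{1}{2}
  [e^{- 2 y}]:  - B^{2} = -9
  [e^{- y}]:  - 3 B = -9
  [\sin{\left(x \right)}]:  - A C = -3
  [\sin^{2}{\left(x \right)}]:  \frac{C^{2}}{2} = \frac{9}{2}
These equations allow (A, B, C) = (-1, 3, -3) or (1, 3, 3).
Impose the point condition(s):
  u(0, 0) = 6  ⟹  B + C = 6
Only A = 1, B = 3, C = 3 satisfies everything.
Hence u(x, y) = x + 3 \cos{\left(x \right)} + 3 e^{- y}.

Answer: u(x, y) = x + 3 \cos{\left(x \right)} + 3 e^{- y}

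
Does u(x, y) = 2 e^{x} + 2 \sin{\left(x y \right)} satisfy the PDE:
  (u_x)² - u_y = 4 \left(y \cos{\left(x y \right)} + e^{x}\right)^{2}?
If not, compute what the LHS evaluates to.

Answer: No, the LHS evaluates to - 2 x \cos{\left(x y \right)} + 4 \left(y \cos{\left(x y \right)} + e^{x}\right)^{2}

Derivation:
Evaluate each term of the left-hand side for u = 2 e^{x} + 2 \sin{\left(x y \right)}.
Derivatives:
  u_x = 2 y \cos{\left(x y \right)} + 2 e^{x}
  u_y = 2 x \cos{\left(x y \right)}
Terms:
  (u_x)² = 4 \left(y \cos{\left(x y \right)} + e^{x}\right)^{2}
  -u_y = - 2 x \cos{\left(x y \right)}
Sum: LHS = - 2 x \cos{\left(x y \right)} + 4 \left(y \cos{\left(x y \right)} + e^{x}\right)^{2}
Given right-hand side: 4 \left(y \cos{\left(x y \right)} + e^{x}\right)^{2}. Difference LHS − RHS = - 2 x \cos{\left(x y \right)} ≠ 0, so u is not a solution.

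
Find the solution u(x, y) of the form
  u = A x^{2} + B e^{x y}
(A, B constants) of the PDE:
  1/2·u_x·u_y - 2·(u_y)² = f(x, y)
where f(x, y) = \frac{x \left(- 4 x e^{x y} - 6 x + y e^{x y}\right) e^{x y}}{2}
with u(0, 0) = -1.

Answer: u(x, y) = 3 x^{2} - e^{x y}

Derivation:
Substitute the ansatz u = A x^{2} + B e^{x y} into the left-hand side.
Derivatives of the ansatz:
  u_x = 2 A x + B y e^{x y}
  u_y = B x e^{x y}
Term by term:
  1/2·u_x·u_y = A B x^{2} e^{x y} + \frac{B^{2} x y e^{2 x y}}{2}
  -2·(u_y)² = - 2 B^{2} x^{2} e^{2 x y}
So the left-hand side equals
  A B x^{2} e^{x y} - 2 B^{2} x^{2} e^{2 x y} + \frac{B^{2} x y e^{2 x y}}{2}
This must equal f(x, y) identically; expanded, f = - 2 x^{2} e^{2 x y} - 3 x^{2} e^{x y} + \frac{x y e^{2 x y}}{2}.
Matching coefficients of the independent functions:
  [x^{2} e^{x y}]:  A B = -3
  [x^{2} e^{2 x y}]:  - 2 B^{2} = -2
  [x y e^{2 x y}]:  \frac{B^{2}}{2} = \frac{1}{2}
These equations allow (A, B) = (-3, 1) or (3, -1).
Impose the point condition(s):
  u(0, 0) = -1  ⟹  B = -1
Only A = 3, B = -1 satisfies everything.
Hence u(x, y) = 3 x^{2} - e^{x y}.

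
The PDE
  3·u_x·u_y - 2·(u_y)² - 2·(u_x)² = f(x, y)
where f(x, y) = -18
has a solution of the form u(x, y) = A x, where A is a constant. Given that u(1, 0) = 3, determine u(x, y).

Substitute the ansatz u = A x into the left-hand side.
Derivatives of the ansatz:
  u_x = A
  u_y = 0
Term by term:
  3·u_x·u_y = 0
  -2·(u_y)² = 0
  -2·(u_x)² = - 2 A^{2}
So the left-hand side equals
  - 2 A^{2}
This must equal f(x, y) = -18 identically.
Matching coefficients of the independent functions:
  [constant term]:  - 2 A^{2} = -18
These equations allow (A) = (-3) or (3).
Impose the point condition(s):
  u(1, 0) = 3  ⟹  A = 3
Only A = 3 satisfies everything.
Hence u(x, y) = 3 x.

Answer: u(x, y) = 3 x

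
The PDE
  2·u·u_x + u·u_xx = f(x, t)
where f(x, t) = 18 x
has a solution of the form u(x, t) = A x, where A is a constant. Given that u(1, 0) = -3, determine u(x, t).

Substitute the ansatz u = A x into the left-hand side.
Derivatives of the ansatz:
  u_x = A
  u_xx = 0
Term by term:
  2·u·u_x = 2 A^{2} x
  u·u_xx = 0
So the left-hand side equals
  2 A^{2} x
This must equal f(x, t) = 18 x identically.
Matching coefficients of the independent functions:
  [x]:  2 A^{2} = 18
These equations allow (A) = (-3) or (3).
Impose the point condition(s):
  u(1, 0) = -3  ⟹  A = -3
Only A = -3 satisfies everything.
Hence u(x, t) = - 3 x.

Answer: u(x, t) = - 3 x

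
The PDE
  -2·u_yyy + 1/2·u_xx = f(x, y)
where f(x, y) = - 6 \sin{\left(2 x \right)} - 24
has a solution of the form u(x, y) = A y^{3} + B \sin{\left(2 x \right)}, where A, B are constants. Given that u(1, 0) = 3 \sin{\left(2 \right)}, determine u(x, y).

Substitute the ansatz u = A y^{3} + B \sin{\left(2 x \right)} into the left-hand side.
Derivatives of the ansatz:
  u_yyy = 6 A
  u_xx = - 4 B \sin{\left(2 x \right)}
Term by term:
  -2·u_yyy = - 12 A
  1/2·u_xx = - 2 B \sin{\left(2 x \right)}
So the left-hand side equals
  - 12 A - 2 B \sin{\left(2 x \right)}
This must equal f(x, y) = - 6 \sin{\left(2 x \right)} - 24 identically.
Matching coefficients of the independent functions:
  [constant term]:  - 12 A = -24
  [\sin{\left(2 x \right)}]:  - 2 B = -6
Solving: A = 2, B = 3.
Check against the point condition:
  u(1, 0) = 3 \sin{\left(2 \right)}  ⟹  B \sin{\left(2 \right)} = 3 \sin{\left(2 \right)}  ✓
Hence u(x, y) = 2 y^{3} + 3 \sin{\left(2 x \right)}.

Answer: u(x, y) = 2 y^{3} + 3 \sin{\left(2 x \right)}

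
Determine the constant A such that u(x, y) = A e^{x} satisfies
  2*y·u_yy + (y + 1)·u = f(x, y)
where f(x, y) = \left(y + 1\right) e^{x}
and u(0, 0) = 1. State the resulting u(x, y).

Substitute the ansatz u = A e^{x} into the left-hand side.
Derivatives of the ansatz:
  u_yy = 0
Term by term:
  2*y·u_yy = 0
  (y + 1)·u = A y e^{x} + A e^{x}
So the left-hand side equals
  A y e^{x} + A e^{x}
This must equal f(x, y) identically; expanded, f = y e^{x} + e^{x}.
Matching coefficients of the independent functions:
  [y e^{x}, e^{x}]:  A = 1
Solving: A = 1.
Check against the point condition:
  u(0, 0) = 1  ⟹  A = 1  ✓
Hence u(x, y) = e^{x}.

Answer: u(x, y) = e^{x}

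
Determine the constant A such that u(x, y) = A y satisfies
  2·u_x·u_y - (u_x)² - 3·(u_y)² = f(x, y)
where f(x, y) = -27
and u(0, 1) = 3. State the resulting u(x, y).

Answer: u(x, y) = 3 y

Derivation:
Substitute the ansatz u = A y into the left-hand side.
Derivatives of the ansatz:
  u_x = 0
  u_y = A
Term by term:
  2·u_x·u_y = 0
  -(u_x)² = 0
  -3·(u_y)² = - 3 A^{2}
So the left-hand side equals
  - 3 A^{2}
This must equal f(x, y) = -27 identically.
Matching coefficients of the independent functions:
  [constant term]:  - 3 A^{2} = -27
These equations allow (A) = (-3) or (3).
Impose the point condition(s):
  u(0, 1) = 3  ⟹  A = 3
Only A = 3 satisfies everything.
Hence u(x, y) = 3 y.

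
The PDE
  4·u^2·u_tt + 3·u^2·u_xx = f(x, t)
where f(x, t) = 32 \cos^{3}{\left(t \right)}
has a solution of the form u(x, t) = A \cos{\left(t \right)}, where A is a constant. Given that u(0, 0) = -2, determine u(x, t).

Substitute the ansatz u = A \cos{\left(t \right)} into the left-hand side.
Derivatives of the ansatz:
  u_tt = - A \cos{\left(t \right)}
  u_xx = 0
Term by term:
  4·u^2·u_tt = - 4 A^{3} \cos^{3}{\left(t \right)}
  3·u^2·u_xx = 0
So the left-hand side equals
  - 4 A^{3} \cos^{3}{\left(t \right)}
This must equal f(x, t) = 32 \cos^{3}{\left(t \right)} identically.
Matching coefficients of the independent functions:
  [\cos^{3}{\left(t \right)}]:  - 4 A^{3} = 32
Solving: A = -2.
Check against the point condition:
  u(0, 0) = -2  ⟹  A = -2  ✓
Hence u(x, t) = - 2 \cos{\left(t \right)}.

Answer: u(x, t) = - 2 \cos{\left(t \right)}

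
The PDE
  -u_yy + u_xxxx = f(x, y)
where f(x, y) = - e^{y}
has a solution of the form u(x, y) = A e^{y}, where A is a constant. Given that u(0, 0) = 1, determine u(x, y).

Substitute the ansatz u = A e^{y} into the left-hand side.
Derivatives of the ansatz:
  u_yy = A e^{y}
  u_xxxx = 0
Term by term:
  -u_yy = - A e^{y}
  u_xxxx = 0
So the left-hand side equals
  - A e^{y}
This must equal f(x, y) = - e^{y} identically.
Matching coefficients of the independent functions:
  [e^{y}]:  - A = -1
Solving: A = 1.
Check against the point condition:
  u(0, 0) = 1  ⟹  A = 1  ✓
Hence u(x, y) = e^{y}.

Answer: u(x, y) = e^{y}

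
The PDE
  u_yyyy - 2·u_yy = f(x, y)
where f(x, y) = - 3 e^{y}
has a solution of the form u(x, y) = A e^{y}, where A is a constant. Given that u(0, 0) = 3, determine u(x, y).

Substitute the ansatz u = A e^{y} into the left-hand side.
Derivatives of the ansatz:
  u_yyyy = A e^{y}
  u_yy = A e^{y}
Term by term:
  u_yyyy = A e^{y}
  -2·u_yy = - 2 A e^{y}
So the left-hand side equals
  - A e^{y}
This must equal f(x, y) = - 3 e^{y} identically.
Matching coefficients of the independent functions:
  [e^{y}]:  - A = -3
Solving: A = 3.
Check against the point condition:
  u(0, 0) = 3  ⟹  A = 3  ✓
Hence u(x, y) = 3 e^{y}.

Answer: u(x, y) = 3 e^{y}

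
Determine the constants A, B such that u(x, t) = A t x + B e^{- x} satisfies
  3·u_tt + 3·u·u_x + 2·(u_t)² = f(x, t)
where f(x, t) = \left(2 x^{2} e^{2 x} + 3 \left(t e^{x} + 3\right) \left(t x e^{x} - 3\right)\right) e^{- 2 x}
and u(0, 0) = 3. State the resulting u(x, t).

Substitute the ansatz u = A t x + B e^{- x} into the left-hand side.
Derivatives of the ansatz:
  u_tt = 0
  u_x = A t - B e^{- x}
  u_t = A x
Term by term:
  3·u_tt = 0
  3·u·u_x = 3 A^{2} t^{2} x - 3 A B t x e^{- x} + 3 A B t e^{- x} - 3 B^{2} e^{- 2 x}
  2·(u_t)² = 2 A^{2} x^{2}
So the left-hand side equals
  3 A^{2} t^{2} x + 2 A^{2} x^{2} - 3 A B t x e^{- x} + 3 A B t e^{- x} - 3 B^{2} e^{- 2 x}
This must equal f(x, t) identically; expanded, f = 3 t^{2} x + 9 t x e^{- x} - 9 t e^{- x} + 2 x^{2} - 27 e^{- 2 x}.
Matching coefficients of the independent functions:
  [x^{2}]:  2 A^{2} = 2
  [t e^{- x}]:  3 A B = -9
  [t^{2} x]:  3 A^{2} = 3
  [t x e^{- x}]:  - 3 A B = 9
  [e^{- 2 x}]:  - 3 B^{2} = -27
These equations allow (A, B) = (-1, 3) or (1, -3).
Impose the point condition(s):
  u(0, 0) = 3  ⟹  B = 3
Only A = -1, B = 3 satisfies everything.
Hence u(x, t) = - t x + 3 e^{- x}.

Answer: u(x, t) = - t x + 3 e^{- x}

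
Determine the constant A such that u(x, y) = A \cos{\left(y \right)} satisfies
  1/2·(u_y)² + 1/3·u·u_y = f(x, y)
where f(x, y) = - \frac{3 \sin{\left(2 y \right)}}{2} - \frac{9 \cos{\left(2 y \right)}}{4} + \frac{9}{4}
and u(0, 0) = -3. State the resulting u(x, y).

Answer: u(x, y) = - 3 \cos{\left(y \right)}

Derivation:
Substitute the ansatz u = A \cos{\left(y \right)} into the left-hand side.
Derivatives of the ansatz:
  u_y = - A \sin{\left(y \right)}
Term by term:
  1/2·(u_y)² = \frac{A^{2} \sin^{2}{\left(y \right)}}{2}
  1/3·u·u_y = - \frac{A^{2} \sin{\left(y \right)} \cos{\left(y \right)}}{3}
So the left-hand side equals
  \frac{A^{2} \sin^{2}{\left(y \right)}}{2} - \frac{A^{2} \sin{\left(y \right)} \cos{\left(y \right)}}{3}
This must equal f(x, y) identically; expanded, f = \frac{9 \sin^{2}{\left(y \right)}}{2} - 3 \sin{\left(y \right)} \cos{\left(y \right)}.
Matching coefficients of the independent functions:
  [\sin{\left(y \right)} \cos{\left(y \right)}]:  - \frac{A^{2}}{3} = -3
  [\sin^{2}{\left(y \right)}]:  \frac{A^{2}}{2} = \frac{9}{2}
These equations allow (A) = (-3) or (3).
Impose the point condition(s):
  u(0, 0) = -3  ⟹  A = -3
Only A = -3 satisfies everything.
Hence u(x, y) = - 3 \cos{\left(y \right)}.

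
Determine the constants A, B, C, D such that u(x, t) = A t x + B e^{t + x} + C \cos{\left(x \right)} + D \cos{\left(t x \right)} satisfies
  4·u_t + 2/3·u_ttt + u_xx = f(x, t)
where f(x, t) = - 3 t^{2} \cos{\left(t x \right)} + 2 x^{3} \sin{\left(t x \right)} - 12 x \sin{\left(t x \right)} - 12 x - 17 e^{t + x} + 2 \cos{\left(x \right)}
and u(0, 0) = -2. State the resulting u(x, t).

Substitute the ansatz u = A t x + B e^{t + x} + C \cos{\left(x \right)} + D \cos{\left(t x \right)} into the left-hand side.
Derivatives of the ansatz:
  u_t = A x + B e^{t} e^{x} - D x \sin{\left(t x \right)}
  u_ttt = B e^{t} e^{x} + D x^{3} \sin{\left(t x \right)}
  u_xx = B e^{t} e^{x} - C \cos{\left(x \right)} - D t^{2} \cos{\left(t x \right)}
Term by term:
  4·u_t = 4 A x + 4 B e^{t} e^{x} - 4 D x \sin{\left(t x \right)}
  2/3·u_ttt = \frac{2 B e^{t} e^{x}}{3} + \frac{2 D x^{3} \sin{\left(t x \right)}}{3}
  u_xx = B e^{t} e^{x} - C \cos{\left(x \right)} - D t^{2} \cos{\left(t x \right)}
So the left-hand side equals
  4 A x + \frac{17 B e^{t} e^{x}}{3} - C \cos{\left(x \right)} - D t^{2} \cos{\left(t x \right)} + \frac{2 D x^{3} \sin{\left(t x \right)}}{3} - 4 D x \sin{\left(t x \right)}
This must equal f(x, t) identically; expanded, f = - 3 t^{2} \cos{\left(t x \right)} + 2 x^{3} \sin{\left(t x \right)} - 12 x \sin{\left(t x \right)} - 12 x - 17 e^{t} e^{x} + 2 \cos{\left(x \right)}.
Matching coefficients of the independent functions:
  [x]:  4 A = -12
  [t^{2} \cos{\left(t x \right)}]:  - D = -3
  [x \sin{\left(t x \right)}]:  - 4 D = -12
  [x^{3} \sin{\left(t x \right)}]:  \frac{2 D}{3} = 2
  [e^{t} e^{x}]:  \frac{17 B}{3} = -17
  [\cos{\left(x \right)}]:  - C = 2
Solving: A = -3, B = -3, C = -2, D = 3.
Check against the point condition:
  u(0, 0) = -2  ⟹  B + C + D = -2  ✓
Hence u(x, t) = - 3 t x - 3 e^{t + x} - 2 \cos{\left(x \right)} + 3 \cos{\left(t x \right)}.

Answer: u(x, t) = - 3 t x - 3 e^{t + x} - 2 \cos{\left(x \right)} + 3 \cos{\left(t x \right)}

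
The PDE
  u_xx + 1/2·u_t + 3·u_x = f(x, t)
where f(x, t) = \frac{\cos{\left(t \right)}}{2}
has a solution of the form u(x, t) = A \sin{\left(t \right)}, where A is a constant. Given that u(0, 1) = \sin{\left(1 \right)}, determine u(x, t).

Substitute the ansatz u = A \sin{\left(t \right)} into the left-hand side.
Derivatives of the ansatz:
  u_xx = 0
  u_t = A \cos{\left(t \right)}
  u_x = 0
Term by term:
  u_xx = 0
  1/2·u_t = \frac{A \cos{\left(t \right)}}{2}
  3·u_x = 0
So the left-hand side equals
  \frac{A \cos{\left(t \right)}}{2}
This must equal f(x, t) = \frac{\cos{\left(t \right)}}{2} identically.
Matching coefficients of the independent functions:
  [\cos{\left(t \right)}]:  \frac{A}{2} = \frac{1}{2}
Solving: A = 1.
Check against the point condition:
  u(0, 1) = \sin{\left(1 \right)}  ⟹  A \sin{\left(1 \right)} = \sin{\left(1 \right)}  ✓
Hence u(x, t) = \sin{\left(t \right)}.

Answer: u(x, t) = \sin{\left(t \right)}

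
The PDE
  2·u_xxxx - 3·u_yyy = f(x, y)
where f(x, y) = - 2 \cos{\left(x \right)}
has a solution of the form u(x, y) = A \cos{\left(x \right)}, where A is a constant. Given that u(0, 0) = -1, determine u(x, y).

Substitute the ansatz u = A \cos{\left(x \right)} into the left-hand side.
Derivatives of the ansatz:
  u_xxxx = A \cos{\left(x \right)}
  u_yyy = 0
Term by term:
  2·u_xxxx = 2 A \cos{\left(x \right)}
  -3·u_yyy = 0
So the left-hand side equals
  2 A \cos{\left(x \right)}
This must equal f(x, y) = - 2 \cos{\left(x \right)} identically.
Matching coefficients of the independent functions:
  [\cos{\left(x \right)}]:  2 A = -2
Solving: A = -1.
Check against the point condition:
  u(0, 0) = -1  ⟹  A = -1  ✓
Hence u(x, y) = - \cos{\left(x \right)}.

Answer: u(x, y) = - \cos{\left(x \right)}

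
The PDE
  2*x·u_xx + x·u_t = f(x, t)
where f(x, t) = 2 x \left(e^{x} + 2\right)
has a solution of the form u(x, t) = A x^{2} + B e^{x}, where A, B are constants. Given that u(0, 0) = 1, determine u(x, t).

Answer: u(x, t) = x^{2} + e^{x}

Derivation:
Substitute the ansatz u = A x^{2} + B e^{x} into the left-hand side.
Derivatives of the ansatz:
  u_xx = 2 A + B e^{x}
  u_t = 0
Term by term:
  2*x·u_xx = 4 A x + 2 B x e^{x}
  x·u_t = 0
So the left-hand side equals
  4 A x + 2 B x e^{x}
This must equal f(x, t) = 2 x \left(e^{x} + 2\right) identically.
Matching coefficients of the independent functions:
  [x]:  4 A = 4
  [x e^{x}]:  2 B = 2
Solving: A = 1, B = 1.
Check against the point condition:
  u(0, 0) = 1  ⟹  B = 1  ✓
Hence u(x, t) = x^{2} + e^{x}.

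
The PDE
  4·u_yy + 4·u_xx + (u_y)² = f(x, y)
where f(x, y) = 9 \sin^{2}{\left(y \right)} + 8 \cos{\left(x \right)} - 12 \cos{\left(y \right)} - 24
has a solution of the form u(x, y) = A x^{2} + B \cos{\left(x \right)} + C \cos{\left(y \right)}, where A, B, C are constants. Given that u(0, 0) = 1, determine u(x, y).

Substitute the ansatz u = A x^{2} + B \cos{\left(x \right)} + C \cos{\left(y \right)} into the left-hand side.
Derivatives of the ansatz:
  u_yy = - C \cos{\left(y \right)}
  u_xx = 2 A - B \cos{\left(x \right)}
  u_y = - C \sin{\left(y \right)}
Term by term:
  4·u_yy = - 4 C \cos{\left(y \right)}
  4·u_xx = 8 A - 4 B \cos{\left(x \right)}
  (u_y)² = C^{2} \sin^{2}{\left(y \right)}
So the left-hand side equals
  8 A - 4 B \cos{\left(x \right)} + C^{2} \sin^{2}{\left(y \right)} - 4 C \cos{\left(y \right)}
This must equal f(x, y) = 9 \sin^{2}{\left(y \right)} + 8 \cos{\left(x \right)} - 12 \cos{\left(y \right)} - 24 identically.
Matching coefficients of the independent functions:
  [constant term]:  8 A = -24
  [\sin^{2}{\left(y \right)}]:  C^{2} = 9
  [\cos{\left(x \right)}]:  - 4 B = 8
  [\cos{\left(y \right)}]:  - 4 C = -12
Solving: A = -3, B = -2, C = 3.
Check against the point condition:
  u(0, 0) = 1  ⟹  B + C = 1  ✓
Hence u(x, y) = - 3 x^{2} - 2 \cos{\left(x \right)} + 3 \cos{\left(y \right)}.

Answer: u(x, y) = - 3 x^{2} - 2 \cos{\left(x \right)} + 3 \cos{\left(y \right)}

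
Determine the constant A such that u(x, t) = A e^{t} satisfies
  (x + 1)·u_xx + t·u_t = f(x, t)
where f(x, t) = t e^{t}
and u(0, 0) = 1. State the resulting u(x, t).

Answer: u(x, t) = e^{t}

Derivation:
Substitute the ansatz u = A e^{t} into the left-hand side.
Derivatives of the ansatz:
  u_xx = 0
  u_t = A e^{t}
Term by term:
  (x + 1)·u_xx = 0
  t·u_t = A t e^{t}
So the left-hand side equals
  A t e^{t}
This must equal f(x, t) = t e^{t} identically.
Matching coefficients of the independent functions:
  [t e^{t}]:  A = 1
Solving: A = 1.
Check against the point condition:
  u(0, 0) = 1  ⟹  A = 1  ✓
Hence u(x, t) = e^{t}.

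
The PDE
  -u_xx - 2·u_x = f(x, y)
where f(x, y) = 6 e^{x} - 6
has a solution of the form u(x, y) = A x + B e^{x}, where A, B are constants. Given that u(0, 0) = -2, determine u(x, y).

Answer: u(x, y) = 3 x - 2 e^{x}

Derivation:
Substitute the ansatz u = A x + B e^{x} into the left-hand side.
Derivatives of the ansatz:
  u_xx = B e^{x}
  u_x = A + B e^{x}
Term by term:
  -u_xx = - B e^{x}
  -2·u_x = - 2 A - 2 B e^{x}
So the left-hand side equals
  - 2 A - 3 B e^{x}
This must equal f(x, y) = 6 e^{x} - 6 identically.
Matching coefficients of the independent functions:
  [constant term]:  - 2 A = -6
  [e^{x}]:  - 3 B = 6
Solving: A = 3, B = -2.
Check against the point condition:
  u(0, 0) = -2  ⟹  B = -2  ✓
Hence u(x, y) = 3 x - 2 e^{x}.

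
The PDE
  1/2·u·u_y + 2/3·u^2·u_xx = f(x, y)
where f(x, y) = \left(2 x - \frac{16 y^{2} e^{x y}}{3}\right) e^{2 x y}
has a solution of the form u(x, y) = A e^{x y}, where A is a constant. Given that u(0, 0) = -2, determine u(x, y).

Answer: u(x, y) = - 2 e^{x y}

Derivation:
Substitute the ansatz u = A e^{x y} into the left-hand side.
Derivatives of the ansatz:
  u_y = A x e^{x y}
  u_xx = A y^{2} e^{x y}
Term by term:
  1/2·u·u_y = \frac{A^{2} x e^{2 x y}}{2}
  2/3·u^2·u_xx = \frac{2 A^{3} y^{2} e^{3 x y}}{3}
So the left-hand side equals
  \frac{2 A^{3} y^{2} e^{3 x y}}{3} + \frac{A^{2} x e^{2 x y}}{2}
This must equal f(x, y) = \left(2 x - \frac{16 y^{2} e^{x y}}{3}\right) e^{2 x y} identically.
Matching coefficients of the independent functions:
  [x e^{2 x y}]:  \frac{A^{2}}{2} = 2
  [y^{2} e^{3 x y}]:  \frac{2 A^{3}}{3} = - \frac{16}{3}
Solving: A = -2.
Check against the point condition:
  u(0, 0) = -2  ⟹  A = -2  ✓
Hence u(x, y) = - 2 e^{x y}.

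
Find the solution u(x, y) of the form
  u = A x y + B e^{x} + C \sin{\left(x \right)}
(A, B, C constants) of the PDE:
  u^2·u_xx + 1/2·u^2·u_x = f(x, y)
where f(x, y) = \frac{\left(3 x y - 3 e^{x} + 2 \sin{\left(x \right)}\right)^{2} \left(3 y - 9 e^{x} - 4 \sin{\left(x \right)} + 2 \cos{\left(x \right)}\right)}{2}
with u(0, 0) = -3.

Substitute the ansatz u = A x y + B e^{x} + C \sin{\left(x \right)} into the left-hand side.
Derivatives of the ansatz:
  u_xx = B e^{x} - C \sin{\left(x \right)}
  u_x = A y + B e^{x} + C \cos{\left(x \right)}
Term by term:
  u^2·u_xx = A^{2} B x^{2} y^{2} e^{x} - A^{2} C x^{2} y^{2} \sin{\left(x \right)} + 2 A B^{2} x y e^{2 x} - 2 A C^{2} x y \sin^{2}{\left(x \right)} + B^{3} e^{3 x} + B^{2} C e^{2 x} \sin{\left(x \right)} - B C^{2} e^{x} \sin^{2}{\left(x \right)} - C^{3} \sin^{3}{\left(x \right)}
  1/2·u^2·u_x = \frac{A^{3} x^{2} y^{3}}{2} + \frac{A^{2} B x^{2} y^{2} e^{x}}{2} + A^{2} B x y^{2} e^{x} + \frac{A^{2} C x^{2} y^{2} \cos{\left(x \right)}}{2} + A^{2} C x y^{2} \sin{\left(x \right)} + A B^{2} x y e^{2 x} + \frac{A B^{2} y e^{2 x}}{2} + A B C x y e^{x} \sin{\left(x \right)} + A B C x y e^{x} \cos{\left(x \right)} + A B C y e^{x} \sin{\left(x \right)} + A C^{2} x y \sin{\left(x \right)} \cos{\left(x \right)} + \frac{A C^{2} y \sin^{2}{\left(x \right)}}{2} + \frac{B^{3} e^{3 x}}{2} + B^{2} C e^{2 x} \sin{\left(x \right)} + \frac{B^{2} C e^{2 x} \cos{\left(x \right)}}{2} + \frac{B C^{2} e^{x} \sin^{2}{\left(x \right)}}{2} + B C^{2} e^{x} \sin{\left(x \right)} \cos{\left(x \right)} + \frac{C^{3} \sin^{2}{\left(x \right)} \cos{\left(x \right)}}{2}
So the left-hand side equals
  \frac{A^{3} x^{2} y^{3}}{2} + \frac{3 A^{2} B x^{2} y^{2} e^{x}}{2} + A^{2} B x y^{2} e^{x} - A^{2} C x^{2} y^{2} \sin{\left(x \right)} + \frac{A^{2} C x^{2} y^{2} \cos{\left(x \right)}}{2} + A^{2} C x y^{2} \sin{\left(x \right)} + 3 A B^{2} x y e^{2 x} + \frac{A B^{2} y e^{2 x}}{2} + A B C x y e^{x} \sin{\left(x \right)} + A B C x y e^{x} \cos{\left(x \right)} + A B C y e^{x} \sin{\left(x \right)} - 2 A C^{2} x y \sin^{2}{\left(x \right)} + A C^{2} x y \sin{\left(x \right)} \cos{\left(x \right)} + \frac{A C^{2} y \sin^{2}{\left(x \right)}}{2} + \frac{3 B^{3} e^{3 x}}{2} + 2 B^{2} C e^{2 x} \sin{\left(x \right)} + \frac{B^{2} C e^{2 x} \cos{\left(x \right)}}{2} - \frac{B C^{2} e^{x} \sin^{2}{\left(x \right)}}{2} + B C^{2} e^{x} \sin{\left(x \right)} \cos{\left(x \right)} - C^{3} \sin^{3}{\left(x \right)} + \frac{C^{3} \sin^{2}{\left(x \right)} \cos{\left(x \right)}}{2}
This must equal f(x, y) identically; expanded, f = \frac{27 x^{2} y^{3}}{2} - \frac{81 x^{2} y^{2} e^{x}}{2} - 18 x^{2} y^{2} \sin{\left(x \right)} + 9 x^{2} y^{2} \cos{\left(x \right)} - 27 x y^{2} e^{x} + 18 x y^{2} \sin{\left(x \right)} + 81 x y e^{2 x} - 18 x y e^{x} \sin{\left(x \right)} - 18 x y e^{x} \cos{\left(x \right)} - 24 x y \sin^{2}{\left(x \right)} + 12 x y \sin{\left(x \right)} \cos{\left(x \right)} + \frac{27 y e^{2 x}}{2} - 18 y e^{x} \sin{\left(x \right)} + 6 y \sin^{2}{\left(x \right)} - \frac{81 e^{3 x}}{2} + 36 e^{2 x} \sin{\left(x \right)} + 9 e^{2 x} \cos{\left(x \right)} + 6 e^{x} \sin^{2}{\left(x \right)} - 12 e^{x} \sin{\left(x \right)} \cos{\left(x \right)} - 8 \sin^{3}{\left(x \right)} + 4 \sin^{2}{\left(x \right)} \cos{\left(x \right)}.
Matching coefficients of the independent functions:
(each divided by its leading coefficient; functions giving the same equation are listed together)
  [x^{2} y^{3}]:  A^{3} - 27 = 0
  [y e^{2 x}, x y e^{2 x}]:  A B^{2} - 27 = 0
  [y \sin^{2}{\left(x \right)}, x y \sin^{2}{\left(x \right)}, x y \sin{\left(x \right)} \cos{\left(x \right)}]:  A C^{2} - 12 = 0
  [e^{x} \sin^{2}{\left(x \right)}, e^{x} \sin{\left(x \right)} \cos{\left(x \right)}]:  B C^{2} + 12 = 0
  [e^{2 x} \sin{\left(x \right)}, e^{2 x} \cos{\left(x \right)}]:  B^{2} C - 18 = 0
  [\sin^{2}{\left(x \right)} \cos{\left(x \right)}, \sin^{3}{\left(x \right)}]:  C^{3} - 8 = 0
  [x y^{2} e^{x}, x^{2} y^{2} e^{x}]:  A^{2} B + 27 = 0
  [x y^{2} \sin{\left(x \right)}, x^{2} y^{2} \sin{\left(x \right)}, x^{2} y^{2} \cos{\left(x \right)}]:  A^{2} C - 18 = 0
  [y e^{x} \sin{\left(x \right)}, x y e^{x} \sin{\left(x \right)}, x y e^{x} \cos{\left(x \right)}]:  A B C + 18 = 0
  [e^{3 x}]:  B^{3} + 27 = 0
Solving: A = 3, B = -3, C = 2.
Check against the point condition:
  u(0, 0) = -3  ⟹  B = -3  ✓
Hence u(x, y) = 3 x y - 3 e^{x} + 2 \sin{\left(x \right)}.

Answer: u(x, y) = 3 x y - 3 e^{x} + 2 \sin{\left(x \right)}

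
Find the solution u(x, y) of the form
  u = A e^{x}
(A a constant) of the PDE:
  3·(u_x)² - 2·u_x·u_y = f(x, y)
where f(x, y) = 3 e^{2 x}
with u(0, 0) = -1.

Substitute the ansatz u = A e^{x} into the left-hand side.
Derivatives of the ansatz:
  u_x = A e^{x}
  u_y = 0
Term by term:
  3·(u_x)² = 3 A^{2} e^{2 x}
  -2·u_x·u_y = 0
So the left-hand side equals
  3 A^{2} e^{2 x}
This must equal f(x, y) = 3 e^{2 x} identically.
Matching coefficients of the independent functions:
  [e^{2 x}]:  3 A^{2} = 3
These equations allow (A) = (-1) or (1).
Impose the point condition(s):
  u(0, 0) = -1  ⟹  A = -1
Only A = -1 satisfies everything.
Hence u(x, y) = - e^{x}.

Answer: u(x, y) = - e^{x}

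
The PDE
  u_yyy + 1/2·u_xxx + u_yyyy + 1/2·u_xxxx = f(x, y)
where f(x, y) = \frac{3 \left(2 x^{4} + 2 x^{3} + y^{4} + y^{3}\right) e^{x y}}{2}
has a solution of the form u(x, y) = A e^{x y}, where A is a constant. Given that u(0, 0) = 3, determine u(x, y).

Substitute the ansatz u = A e^{x y} into the left-hand side.
Derivatives of the ansatz:
  u_yyy = A x^{3} e^{x y}
  u_xxx = A y^{3} e^{x y}
  u_yyyy = A x^{4} e^{x y}
  u_xxxx = A y^{4} e^{x y}
Term by term:
  u_yyy = A x^{3} e^{x y}
  1/2·u_xxx = \frac{A y^{3} e^{x y}}{2}
  u_yyyy = A x^{4} e^{x y}
  1/2·u_xxxx = \frac{A y^{4} e^{x y}}{2}
So the left-hand side equals
  A x^{4} e^{x y} + A x^{3} e^{x y} + \frac{A y^{4} e^{x y}}{2} + \frac{A y^{3} e^{x y}}{2}
This must equal f(x, y) identically; expanded, f = 3 x^{4} e^{x y} + 3 x^{3} e^{x y} + \frac{3 y^{4} e^{x y}}{2} + \frac{3 y^{3} e^{x y}}{2}.
Matching coefficients of the independent functions:
  [x^{3} e^{x y}, x^{4} e^{x y}]:  A = 3
  [y^{3} e^{x y}, y^{4} e^{x y}]:  \frac{A}{2} = \frac{3}{2}
Solving: A = 3.
Check against the point condition:
  u(0, 0) = 3  ⟹  A = 3  ✓
Hence u(x, y) = 3 e^{x y}.

Answer: u(x, y) = 3 e^{x y}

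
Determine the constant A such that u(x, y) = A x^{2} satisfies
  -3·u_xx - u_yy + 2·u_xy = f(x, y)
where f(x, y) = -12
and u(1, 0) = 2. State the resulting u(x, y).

Substitute the ansatz u = A x^{2} into the left-hand side.
Derivatives of the ansatz:
  u_xx = 2 A
  u_yy = 0
  u_xy = 0
Term by term:
  -3·u_xx = - 6 A
  -u_yy = 0
  2·u_xy = 0
So the left-hand side equals
  - 6 A
This must equal f(x, y) = -12 identically.
Matching coefficients of the independent functions:
  [constant term]:  - 6 A = -12
Solving: A = 2.
Check against the point condition:
  u(1, 0) = 2  ⟹  A = 2  ✓
Hence u(x, y) = 2 x^{2}.

Answer: u(x, y) = 2 x^{2}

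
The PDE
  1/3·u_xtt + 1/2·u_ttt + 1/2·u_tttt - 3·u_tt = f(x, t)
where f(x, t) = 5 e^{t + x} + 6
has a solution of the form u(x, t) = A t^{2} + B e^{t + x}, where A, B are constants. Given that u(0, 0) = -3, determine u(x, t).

Substitute the ansatz u = A t^{2} + B e^{t + x} into the left-hand side.
Derivatives of the ansatz:
  u_xtt = B e^{t} e^{x}
  u_ttt = B e^{t} e^{x}
  u_tttt = B e^{t} e^{x}
  u_tt = 2 A + B e^{t} e^{x}
Term by term:
  1/3·u_xtt = \frac{B e^{t} e^{x}}{3}
  1/2·u_ttt = \frac{B e^{t} e^{x}}{2}
  1/2·u_tttt = \frac{B e^{t} e^{x}}{2}
  -3·u_tt = - 6 A - 3 B e^{t} e^{x}
So the left-hand side equals
  - 6 A - \frac{5 B e^{t} e^{x}}{3}
This must equal f(x, t) identically; expanded, f = 5 e^{t} e^{x} + 6.
Matching coefficients of the independent functions:
  [constant term]:  - 6 A = 6
  [e^{t} e^{x}]:  - \frac{5 B}{3} = 5
Solving: A = -1, B = -3.
Check against the point condition:
  u(0, 0) = -3  ⟹  B = -3  ✓
Hence u(x, t) = - t^{2} - 3 e^{t + x}.

Answer: u(x, t) = - t^{2} - 3 e^{t + x}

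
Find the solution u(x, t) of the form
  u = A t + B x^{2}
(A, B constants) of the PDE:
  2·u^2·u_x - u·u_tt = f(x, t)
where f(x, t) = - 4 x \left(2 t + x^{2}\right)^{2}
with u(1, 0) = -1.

Substitute the ansatz u = A t + B x^{2} into the left-hand side.
Derivatives of the ansatz:
  u_x = 2 B x
  u_tt = 0
Term by term:
  2·u^2·u_x = 4 A^{2} B t^{2} x + 8 A B^{2} t x^{3} + 4 B^{3} x^{5}
  -u·u_tt = 0
So the left-hand side equals
  4 A^{2} B t^{2} x + 8 A B^{2} t x^{3} + 4 B^{3} x^{5}
This must equal f(x, t) identically; expanded, f = - 16 t^{2} x - 16 t x^{3} - 4 x^{5}.
Matching coefficients of the independent functions:
  [x^{5}]:  4 B^{3} = -4
  [t x^{3}]:  8 A B^{2} = -16
  [t^{2} x]:  4 A^{2} B = -16
Solving: A = -2, B = -1.
Check against the point condition:
  u(1, 0) = -1  ⟹  B = -1  ✓
Hence u(x, t) = - 2 t - x^{2}.

Answer: u(x, t) = - 2 t - x^{2}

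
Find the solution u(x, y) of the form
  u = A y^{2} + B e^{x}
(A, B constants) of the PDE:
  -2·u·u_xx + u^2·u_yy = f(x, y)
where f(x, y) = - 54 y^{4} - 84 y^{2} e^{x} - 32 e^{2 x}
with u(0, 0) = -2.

Substitute the ansatz u = A y^{2} + B e^{x} into the left-hand side.
Derivatives of the ansatz:
  u_xx = B e^{x}
  u_yy = 2 A
Term by term:
  -2·u·u_xx = - 2 A B y^{2} e^{x} - 2 B^{2} e^{2 x}
  u^2·u_yy = 2 A^{3} y^{4} + 4 A^{2} B y^{2} e^{x} + 2 A B^{2} e^{2 x}
So the left-hand side equals
  2 A^{3} y^{4} + 4 A^{2} B y^{2} e^{x} + 2 A B^{2} e^{2 x} - 2 A B y^{2} e^{x} - 2 B^{2} e^{2 x}
This must equal f(x, y) = - 54 y^{4} - 84 y^{2} e^{x} - 32 e^{2 x} identically.
Matching coefficients of the independent functions:
  [y^{4}]:  2 A^{3} = -54
  [y^{2} e^{x}]:  4 A^{2} B - 2 A B = -84
  [e^{2 x}]:  2 A B^{2} - 2 B^{2} = -32
Solving: A = -3, B = -2.
Check against the point condition:
  u(0, 0) = -2  ⟹  B = -2  ✓
Hence u(x, y) = - 3 y^{2} - 2 e^{x}.

Answer: u(x, y) = - 3 y^{2} - 2 e^{x}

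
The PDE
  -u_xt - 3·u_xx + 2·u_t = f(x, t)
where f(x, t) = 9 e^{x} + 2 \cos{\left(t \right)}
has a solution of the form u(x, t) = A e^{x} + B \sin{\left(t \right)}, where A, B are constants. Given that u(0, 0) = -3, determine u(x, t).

Substitute the ansatz u = A e^{x} + B \sin{\left(t \right)} into the left-hand side.
Derivatives of the ansatz:
  u_xt = 0
  u_xx = A e^{x}
  u_t = B \cos{\left(t \right)}
Term by term:
  -u_xt = 0
  -3·u_xx = - 3 A e^{x}
  2·u_t = 2 B \cos{\left(t \right)}
So the left-hand side equals
  - 3 A e^{x} + 2 B \cos{\left(t \right)}
This must equal f(x, t) = 9 e^{x} + 2 \cos{\left(t \right)} identically.
Matching coefficients of the independent functions:
  [e^{x}]:  - 3 A = 9
  [\cos{\left(t \right)}]:  2 B = 2
Solving: A = -3, B = 1.
Check against the point condition:
  u(0, 0) = -3  ⟹  A = -3  ✓
Hence u(x, t) = - 3 e^{x} + \sin{\left(t \right)}.

Answer: u(x, t) = - 3 e^{x} + \sin{\left(t \right)}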